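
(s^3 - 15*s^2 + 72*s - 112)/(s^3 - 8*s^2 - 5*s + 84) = (s - 4)/(s + 3)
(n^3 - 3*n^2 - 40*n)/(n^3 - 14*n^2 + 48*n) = (n + 5)/(n - 6)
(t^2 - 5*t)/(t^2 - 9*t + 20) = t/(t - 4)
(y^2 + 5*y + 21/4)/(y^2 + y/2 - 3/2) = (y + 7/2)/(y - 1)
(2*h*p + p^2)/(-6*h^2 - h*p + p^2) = p/(-3*h + p)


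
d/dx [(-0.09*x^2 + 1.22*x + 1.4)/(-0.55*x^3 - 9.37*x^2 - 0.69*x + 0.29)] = (-0.0495*x^4 + 1.342*x^3 + 13.8035*x^2 + 26.1838*x + 1.3198)/(0.3025*x^6 + 10.307*x^5 + 88.5559*x^4 + 12.6116*x^3 - 4.9585*x^2 - 0.4002*x + 0.0841)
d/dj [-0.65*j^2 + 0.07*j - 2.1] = 0.07 - 1.3*j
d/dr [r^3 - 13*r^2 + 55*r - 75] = 3*r^2 - 26*r + 55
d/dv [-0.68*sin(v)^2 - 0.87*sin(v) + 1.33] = -(1.36*sin(v) + 0.87)*cos(v)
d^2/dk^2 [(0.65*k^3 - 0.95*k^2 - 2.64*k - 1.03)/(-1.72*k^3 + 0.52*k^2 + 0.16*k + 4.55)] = (4.45823999999999*k^6 + 45.787776*k^5 - 37.075632*k^4 + 95.111296*k^3 + 231.572616*k^2 - 69.338334*k + 30.669686)/(5.088448*k^9 - 4.615104*k^8 - 0.0247679999999995*k^7 - 39.664144*k^6 + 24.419424*k^5 + 3.782064*k^4 + 104.549444*k^3 - 32.64534*k^2 - 9.9372*k - 94.196375)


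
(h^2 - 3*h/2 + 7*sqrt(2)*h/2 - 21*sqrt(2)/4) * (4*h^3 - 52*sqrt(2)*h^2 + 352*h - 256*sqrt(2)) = 4*h^5 - 38*sqrt(2)*h^4 - 6*h^4 - 12*h^3 + 57*sqrt(2)*h^3 + 18*h^2 + 976*sqrt(2)*h^2 - 1464*sqrt(2)*h - 1792*h + 2688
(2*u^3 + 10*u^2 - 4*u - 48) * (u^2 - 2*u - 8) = 2*u^5 + 6*u^4 - 40*u^3 - 120*u^2 + 128*u + 384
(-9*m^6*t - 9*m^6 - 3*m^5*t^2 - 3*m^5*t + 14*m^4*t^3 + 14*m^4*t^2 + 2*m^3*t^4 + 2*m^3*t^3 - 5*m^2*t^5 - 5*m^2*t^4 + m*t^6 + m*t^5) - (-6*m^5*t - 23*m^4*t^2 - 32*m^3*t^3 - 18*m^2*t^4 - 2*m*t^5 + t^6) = -9*m^6*t - 9*m^6 - 3*m^5*t^2 + 3*m^5*t + 14*m^4*t^3 + 37*m^4*t^2 + 2*m^3*t^4 + 34*m^3*t^3 - 5*m^2*t^5 + 13*m^2*t^4 + m*t^6 + 3*m*t^5 - t^6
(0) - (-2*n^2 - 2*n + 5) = 2*n^2 + 2*n - 5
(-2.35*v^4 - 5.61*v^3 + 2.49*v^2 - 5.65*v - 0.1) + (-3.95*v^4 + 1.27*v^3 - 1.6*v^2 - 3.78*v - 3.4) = -6.3*v^4 - 4.34*v^3 + 0.89*v^2 - 9.43*v - 3.5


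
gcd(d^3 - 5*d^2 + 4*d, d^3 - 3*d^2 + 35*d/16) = d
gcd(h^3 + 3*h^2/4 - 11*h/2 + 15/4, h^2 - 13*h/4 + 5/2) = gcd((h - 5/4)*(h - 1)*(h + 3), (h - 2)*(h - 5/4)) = h - 5/4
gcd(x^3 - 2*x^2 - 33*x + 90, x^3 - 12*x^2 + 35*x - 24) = x - 3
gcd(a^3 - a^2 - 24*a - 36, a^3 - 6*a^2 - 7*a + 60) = a + 3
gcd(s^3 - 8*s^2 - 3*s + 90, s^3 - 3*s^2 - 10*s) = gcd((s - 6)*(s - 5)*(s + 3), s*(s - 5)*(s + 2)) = s - 5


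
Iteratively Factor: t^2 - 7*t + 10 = (t - 2)*(t - 5)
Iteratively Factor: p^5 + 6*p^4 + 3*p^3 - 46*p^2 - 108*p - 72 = (p - 3)*(p^4 + 9*p^3 + 30*p^2 + 44*p + 24) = (p - 3)*(p + 2)*(p^3 + 7*p^2 + 16*p + 12) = (p - 3)*(p + 2)^2*(p^2 + 5*p + 6) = (p - 3)*(p + 2)^3*(p + 3)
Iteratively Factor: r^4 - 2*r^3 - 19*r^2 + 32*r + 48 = (r + 1)*(r^3 - 3*r^2 - 16*r + 48) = (r - 3)*(r + 1)*(r^2 - 16) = (r - 4)*(r - 3)*(r + 1)*(r + 4)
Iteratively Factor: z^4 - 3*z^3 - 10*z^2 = (z - 5)*(z^3 + 2*z^2) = z*(z - 5)*(z^2 + 2*z) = z*(z - 5)*(z + 2)*(z)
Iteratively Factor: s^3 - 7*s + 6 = (s - 2)*(s^2 + 2*s - 3) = (s - 2)*(s + 3)*(s - 1)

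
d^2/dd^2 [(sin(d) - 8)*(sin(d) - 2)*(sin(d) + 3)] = -9*sin(d)^3 + 28*sin(d)^2 + 20*sin(d) - 14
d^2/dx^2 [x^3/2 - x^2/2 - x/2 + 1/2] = 3*x - 1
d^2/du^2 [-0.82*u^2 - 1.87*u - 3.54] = -1.64000000000000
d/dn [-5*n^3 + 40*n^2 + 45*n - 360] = -15*n^2 + 80*n + 45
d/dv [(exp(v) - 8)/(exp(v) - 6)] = 2*exp(v)/(exp(v) - 6)^2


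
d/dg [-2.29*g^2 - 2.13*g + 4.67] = -4.58*g - 2.13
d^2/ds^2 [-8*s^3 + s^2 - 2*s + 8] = 2 - 48*s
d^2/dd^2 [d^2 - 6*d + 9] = 2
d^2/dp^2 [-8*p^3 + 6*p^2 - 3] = 12 - 48*p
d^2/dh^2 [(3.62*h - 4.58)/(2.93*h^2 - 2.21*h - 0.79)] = ((42.8392 - 63.6396*h)*(-2.93*h^2 + 2.21*h + 0.79) - (3.62*h - 4.58)*(5.86*h - 2.21)*(11.72*h - 4.42))/(-2.93*h^2 + 2.21*h + 0.79)^3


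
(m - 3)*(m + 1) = m^2 - 2*m - 3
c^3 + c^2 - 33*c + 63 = (c - 3)^2*(c + 7)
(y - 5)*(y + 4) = y^2 - y - 20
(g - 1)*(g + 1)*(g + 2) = g^3 + 2*g^2 - g - 2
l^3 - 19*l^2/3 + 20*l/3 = l*(l - 5)*(l - 4/3)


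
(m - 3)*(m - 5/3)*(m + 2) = m^3 - 8*m^2/3 - 13*m/3 + 10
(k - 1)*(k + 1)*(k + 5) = k^3 + 5*k^2 - k - 5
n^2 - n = n*(n - 1)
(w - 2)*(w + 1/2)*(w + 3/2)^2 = w^4 + 3*w^3/2 - 13*w^2/4 - 51*w/8 - 9/4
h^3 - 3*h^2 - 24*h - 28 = (h - 7)*(h + 2)^2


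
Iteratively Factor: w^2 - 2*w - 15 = (w + 3)*(w - 5)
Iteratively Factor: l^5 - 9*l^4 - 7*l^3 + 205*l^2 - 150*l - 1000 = (l + 2)*(l^4 - 11*l^3 + 15*l^2 + 175*l - 500) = (l - 5)*(l + 2)*(l^3 - 6*l^2 - 15*l + 100) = (l - 5)*(l + 2)*(l + 4)*(l^2 - 10*l + 25) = (l - 5)^2*(l + 2)*(l + 4)*(l - 5)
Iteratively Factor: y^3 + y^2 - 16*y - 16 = (y - 4)*(y^2 + 5*y + 4) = (y - 4)*(y + 1)*(y + 4)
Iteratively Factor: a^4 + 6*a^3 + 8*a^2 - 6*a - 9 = (a + 3)*(a^3 + 3*a^2 - a - 3) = (a + 3)^2*(a^2 - 1) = (a + 1)*(a + 3)^2*(a - 1)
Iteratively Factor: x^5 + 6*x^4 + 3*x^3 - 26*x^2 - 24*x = (x + 1)*(x^4 + 5*x^3 - 2*x^2 - 24*x) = x*(x + 1)*(x^3 + 5*x^2 - 2*x - 24) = x*(x - 2)*(x + 1)*(x^2 + 7*x + 12) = x*(x - 2)*(x + 1)*(x + 4)*(x + 3)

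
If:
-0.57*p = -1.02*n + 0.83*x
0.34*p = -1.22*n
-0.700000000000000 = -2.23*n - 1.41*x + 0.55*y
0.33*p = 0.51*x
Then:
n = 0.00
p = 0.00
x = 0.00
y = -1.27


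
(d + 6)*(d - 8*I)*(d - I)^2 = d^4 + 6*d^3 - 10*I*d^3 - 17*d^2 - 60*I*d^2 - 102*d + 8*I*d + 48*I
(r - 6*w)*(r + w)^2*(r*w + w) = r^4*w - 4*r^3*w^2 + r^3*w - 11*r^2*w^3 - 4*r^2*w^2 - 6*r*w^4 - 11*r*w^3 - 6*w^4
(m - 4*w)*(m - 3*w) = m^2 - 7*m*w + 12*w^2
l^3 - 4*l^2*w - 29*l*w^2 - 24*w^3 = (l - 8*w)*(l + w)*(l + 3*w)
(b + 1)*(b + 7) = b^2 + 8*b + 7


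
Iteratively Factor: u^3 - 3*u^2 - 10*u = (u - 5)*(u^2 + 2*u) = (u - 5)*(u + 2)*(u)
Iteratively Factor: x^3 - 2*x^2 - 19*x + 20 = (x - 5)*(x^2 + 3*x - 4) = (x - 5)*(x + 4)*(x - 1)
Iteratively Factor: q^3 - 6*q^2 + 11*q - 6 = (q - 1)*(q^2 - 5*q + 6) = (q - 3)*(q - 1)*(q - 2)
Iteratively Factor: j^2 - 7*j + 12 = (j - 4)*(j - 3)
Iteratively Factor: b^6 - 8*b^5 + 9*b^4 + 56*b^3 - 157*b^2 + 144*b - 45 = (b - 3)*(b^5 - 5*b^4 - 6*b^3 + 38*b^2 - 43*b + 15) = (b - 3)*(b - 1)*(b^4 - 4*b^3 - 10*b^2 + 28*b - 15) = (b - 3)*(b - 1)^2*(b^3 - 3*b^2 - 13*b + 15) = (b - 3)*(b - 1)^3*(b^2 - 2*b - 15) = (b - 3)*(b - 1)^3*(b + 3)*(b - 5)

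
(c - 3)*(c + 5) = c^2 + 2*c - 15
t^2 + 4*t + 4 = (t + 2)^2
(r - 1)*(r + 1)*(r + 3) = r^3 + 3*r^2 - r - 3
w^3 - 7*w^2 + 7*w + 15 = (w - 5)*(w - 3)*(w + 1)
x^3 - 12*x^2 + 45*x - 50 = (x - 5)^2*(x - 2)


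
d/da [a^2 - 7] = 2*a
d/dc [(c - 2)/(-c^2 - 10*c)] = (c^2 - 4*c - 20)/(c^2*(c^2 + 20*c + 100))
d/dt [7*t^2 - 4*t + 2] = 14*t - 4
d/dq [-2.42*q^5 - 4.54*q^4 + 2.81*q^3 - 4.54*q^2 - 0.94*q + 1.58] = -12.1*q^4 - 18.16*q^3 + 8.43*q^2 - 9.08*q - 0.94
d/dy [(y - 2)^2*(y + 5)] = (y - 2)*(3*y + 8)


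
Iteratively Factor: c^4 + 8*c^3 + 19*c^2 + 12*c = (c + 1)*(c^3 + 7*c^2 + 12*c) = (c + 1)*(c + 4)*(c^2 + 3*c) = (c + 1)*(c + 3)*(c + 4)*(c)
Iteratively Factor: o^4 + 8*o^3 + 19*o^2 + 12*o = (o)*(o^3 + 8*o^2 + 19*o + 12) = o*(o + 3)*(o^2 + 5*o + 4) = o*(o + 3)*(o + 4)*(o + 1)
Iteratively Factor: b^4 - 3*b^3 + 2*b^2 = (b - 2)*(b^3 - b^2) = b*(b - 2)*(b^2 - b) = b^2*(b - 2)*(b - 1)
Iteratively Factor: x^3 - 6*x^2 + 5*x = (x - 5)*(x^2 - x) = (x - 5)*(x - 1)*(x)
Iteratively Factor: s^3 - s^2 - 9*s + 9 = (s - 1)*(s^2 - 9) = (s - 3)*(s - 1)*(s + 3)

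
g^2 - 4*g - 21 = (g - 7)*(g + 3)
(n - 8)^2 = n^2 - 16*n + 64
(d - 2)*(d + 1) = d^2 - d - 2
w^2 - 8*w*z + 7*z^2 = (w - 7*z)*(w - z)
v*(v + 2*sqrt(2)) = v^2 + 2*sqrt(2)*v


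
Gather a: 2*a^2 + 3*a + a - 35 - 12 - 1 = 2*a^2 + 4*a - 48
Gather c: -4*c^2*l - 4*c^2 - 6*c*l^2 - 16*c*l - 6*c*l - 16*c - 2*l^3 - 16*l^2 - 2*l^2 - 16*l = c^2*(-4*l - 4) + c*(-6*l^2 - 22*l - 16) - 2*l^3 - 18*l^2 - 16*l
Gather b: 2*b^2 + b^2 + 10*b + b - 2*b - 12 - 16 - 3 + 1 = 3*b^2 + 9*b - 30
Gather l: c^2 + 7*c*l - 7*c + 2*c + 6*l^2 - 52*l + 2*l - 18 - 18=c^2 - 5*c + 6*l^2 + l*(7*c - 50) - 36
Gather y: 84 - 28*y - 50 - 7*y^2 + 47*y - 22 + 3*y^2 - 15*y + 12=-4*y^2 + 4*y + 24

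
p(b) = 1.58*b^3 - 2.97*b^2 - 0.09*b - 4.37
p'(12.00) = 611.19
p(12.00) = 2297.11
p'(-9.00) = 437.31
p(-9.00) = -1395.95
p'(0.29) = -1.41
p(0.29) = -4.61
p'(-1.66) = 22.83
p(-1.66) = -19.63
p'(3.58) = 39.39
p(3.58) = 29.74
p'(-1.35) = 16.57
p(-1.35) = -13.55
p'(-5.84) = 196.26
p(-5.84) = -419.84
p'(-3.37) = 73.76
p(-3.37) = -98.27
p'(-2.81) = 54.03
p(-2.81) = -62.63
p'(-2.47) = 43.50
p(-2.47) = -46.08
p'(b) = 4.74*b^2 - 5.94*b - 0.09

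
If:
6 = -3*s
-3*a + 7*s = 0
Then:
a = -14/3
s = -2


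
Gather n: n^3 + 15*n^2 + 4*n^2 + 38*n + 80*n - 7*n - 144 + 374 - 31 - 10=n^3 + 19*n^2 + 111*n + 189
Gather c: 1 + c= c + 1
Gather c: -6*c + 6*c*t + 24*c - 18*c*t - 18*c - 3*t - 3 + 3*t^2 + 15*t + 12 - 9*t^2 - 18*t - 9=-12*c*t - 6*t^2 - 6*t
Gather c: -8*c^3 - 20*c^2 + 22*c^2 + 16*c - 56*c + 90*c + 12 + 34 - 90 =-8*c^3 + 2*c^2 + 50*c - 44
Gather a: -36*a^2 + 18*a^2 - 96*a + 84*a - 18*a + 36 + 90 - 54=-18*a^2 - 30*a + 72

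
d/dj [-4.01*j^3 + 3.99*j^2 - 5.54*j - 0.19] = -12.03*j^2 + 7.98*j - 5.54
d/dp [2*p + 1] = 2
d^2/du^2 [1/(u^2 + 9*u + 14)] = 2*(-u^2 - 9*u + (2*u + 9)^2 - 14)/(u^2 + 9*u + 14)^3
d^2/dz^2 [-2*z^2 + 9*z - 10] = -4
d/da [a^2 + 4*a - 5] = 2*a + 4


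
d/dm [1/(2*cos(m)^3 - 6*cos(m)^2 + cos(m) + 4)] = (6*cos(m)^2 - 12*cos(m) + 1)*sin(m)/(2*cos(m)^3 - 6*cos(m)^2 + cos(m) + 4)^2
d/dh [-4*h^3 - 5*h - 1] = -12*h^2 - 5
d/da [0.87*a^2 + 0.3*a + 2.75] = 1.74*a + 0.3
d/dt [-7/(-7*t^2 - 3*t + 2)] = 7*(-14*t - 3)/(7*t^2 + 3*t - 2)^2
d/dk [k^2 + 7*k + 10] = 2*k + 7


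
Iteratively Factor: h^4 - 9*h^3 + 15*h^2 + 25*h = (h - 5)*(h^3 - 4*h^2 - 5*h) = h*(h - 5)*(h^2 - 4*h - 5) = h*(h - 5)*(h + 1)*(h - 5)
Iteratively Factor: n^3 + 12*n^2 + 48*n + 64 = (n + 4)*(n^2 + 8*n + 16) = (n + 4)^2*(n + 4)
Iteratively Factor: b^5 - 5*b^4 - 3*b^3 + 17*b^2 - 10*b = (b - 1)*(b^4 - 4*b^3 - 7*b^2 + 10*b) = (b - 1)*(b + 2)*(b^3 - 6*b^2 + 5*b) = (b - 1)^2*(b + 2)*(b^2 - 5*b) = (b - 5)*(b - 1)^2*(b + 2)*(b)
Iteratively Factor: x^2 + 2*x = (x + 2)*(x)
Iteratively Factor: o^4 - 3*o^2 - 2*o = (o)*(o^3 - 3*o - 2) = o*(o + 1)*(o^2 - o - 2) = o*(o - 2)*(o + 1)*(o + 1)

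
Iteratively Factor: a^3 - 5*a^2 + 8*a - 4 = (a - 1)*(a^2 - 4*a + 4) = (a - 2)*(a - 1)*(a - 2)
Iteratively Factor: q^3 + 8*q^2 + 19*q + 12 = (q + 1)*(q^2 + 7*q + 12) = (q + 1)*(q + 4)*(q + 3)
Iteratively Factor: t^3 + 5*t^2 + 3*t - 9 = (t + 3)*(t^2 + 2*t - 3) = (t - 1)*(t + 3)*(t + 3)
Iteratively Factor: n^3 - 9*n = (n + 3)*(n^2 - 3*n) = n*(n + 3)*(n - 3)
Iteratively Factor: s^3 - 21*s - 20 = (s + 4)*(s^2 - 4*s - 5) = (s + 1)*(s + 4)*(s - 5)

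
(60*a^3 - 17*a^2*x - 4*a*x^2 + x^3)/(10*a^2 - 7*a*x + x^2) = (-12*a^2 + a*x + x^2)/(-2*a + x)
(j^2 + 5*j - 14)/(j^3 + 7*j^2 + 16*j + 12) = (j^2 + 5*j - 14)/(j^3 + 7*j^2 + 16*j + 12)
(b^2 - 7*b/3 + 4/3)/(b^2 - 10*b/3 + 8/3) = (b - 1)/(b - 2)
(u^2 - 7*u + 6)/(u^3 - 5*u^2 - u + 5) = (u - 6)/(u^2 - 4*u - 5)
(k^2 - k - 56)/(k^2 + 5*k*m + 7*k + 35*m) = (k - 8)/(k + 5*m)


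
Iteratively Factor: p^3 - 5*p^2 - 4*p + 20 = (p + 2)*(p^2 - 7*p + 10) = (p - 2)*(p + 2)*(p - 5)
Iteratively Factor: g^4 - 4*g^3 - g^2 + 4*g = (g + 1)*(g^3 - 5*g^2 + 4*g) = (g - 4)*(g + 1)*(g^2 - g) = (g - 4)*(g - 1)*(g + 1)*(g)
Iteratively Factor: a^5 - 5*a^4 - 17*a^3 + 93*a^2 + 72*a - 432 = (a - 4)*(a^4 - a^3 - 21*a^2 + 9*a + 108) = (a - 4)*(a - 3)*(a^3 + 2*a^2 - 15*a - 36) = (a - 4)^2*(a - 3)*(a^2 + 6*a + 9) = (a - 4)^2*(a - 3)*(a + 3)*(a + 3)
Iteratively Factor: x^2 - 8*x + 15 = (x - 3)*(x - 5)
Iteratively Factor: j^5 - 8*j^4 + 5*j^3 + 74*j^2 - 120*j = (j)*(j^4 - 8*j^3 + 5*j^2 + 74*j - 120) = j*(j - 2)*(j^3 - 6*j^2 - 7*j + 60) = j*(j - 5)*(j - 2)*(j^2 - j - 12) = j*(j - 5)*(j - 4)*(j - 2)*(j + 3)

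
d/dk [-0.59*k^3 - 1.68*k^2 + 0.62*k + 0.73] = -1.77*k^2 - 3.36*k + 0.62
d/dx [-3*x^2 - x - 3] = -6*x - 1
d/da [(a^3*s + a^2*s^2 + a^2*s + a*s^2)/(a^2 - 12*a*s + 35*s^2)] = s*(-2*a*(a - 6*s)*(a^2 + a*s + a + s) + (a^2 - 12*a*s + 35*s^2)*(3*a^2 + 2*a*s + 2*a + s))/(a^2 - 12*a*s + 35*s^2)^2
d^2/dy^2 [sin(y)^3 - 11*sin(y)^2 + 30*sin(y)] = -9*sin(y)^3 + 44*sin(y)^2 - 24*sin(y) - 22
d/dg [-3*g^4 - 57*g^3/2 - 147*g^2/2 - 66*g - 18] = -12*g^3 - 171*g^2/2 - 147*g - 66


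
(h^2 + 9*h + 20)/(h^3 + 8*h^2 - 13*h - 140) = (h + 4)/(h^2 + 3*h - 28)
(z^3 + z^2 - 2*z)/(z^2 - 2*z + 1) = z*(z + 2)/(z - 1)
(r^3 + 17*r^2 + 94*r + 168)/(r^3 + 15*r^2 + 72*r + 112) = (r + 6)/(r + 4)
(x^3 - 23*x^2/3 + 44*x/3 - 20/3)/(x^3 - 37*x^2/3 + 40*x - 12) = (3*x^3 - 23*x^2 + 44*x - 20)/(3*x^3 - 37*x^2 + 120*x - 36)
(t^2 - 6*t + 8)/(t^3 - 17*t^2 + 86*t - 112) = (t - 4)/(t^2 - 15*t + 56)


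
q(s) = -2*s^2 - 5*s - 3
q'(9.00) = -41.00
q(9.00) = -210.00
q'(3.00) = -17.00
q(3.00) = -36.00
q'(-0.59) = -2.64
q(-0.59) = -0.75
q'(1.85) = -12.40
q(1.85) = -19.10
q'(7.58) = -35.32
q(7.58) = -155.81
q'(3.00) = -17.00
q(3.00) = -36.00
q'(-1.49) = 0.96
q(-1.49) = 0.01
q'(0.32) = -6.28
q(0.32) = -4.80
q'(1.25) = -10.00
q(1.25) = -12.38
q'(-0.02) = -4.92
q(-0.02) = -2.90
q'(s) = -4*s - 5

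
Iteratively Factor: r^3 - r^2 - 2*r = (r - 2)*(r^2 + r) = r*(r - 2)*(r + 1)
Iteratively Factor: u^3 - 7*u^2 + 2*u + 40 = (u - 4)*(u^2 - 3*u - 10) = (u - 5)*(u - 4)*(u + 2)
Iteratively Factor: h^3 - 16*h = (h - 4)*(h^2 + 4*h) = (h - 4)*(h + 4)*(h)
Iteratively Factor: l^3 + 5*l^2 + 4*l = (l + 4)*(l^2 + l) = (l + 1)*(l + 4)*(l)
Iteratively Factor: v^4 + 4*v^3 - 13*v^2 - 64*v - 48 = (v - 4)*(v^3 + 8*v^2 + 19*v + 12) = (v - 4)*(v + 3)*(v^2 + 5*v + 4) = (v - 4)*(v + 3)*(v + 4)*(v + 1)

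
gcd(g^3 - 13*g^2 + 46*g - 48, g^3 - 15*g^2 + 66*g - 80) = g^2 - 10*g + 16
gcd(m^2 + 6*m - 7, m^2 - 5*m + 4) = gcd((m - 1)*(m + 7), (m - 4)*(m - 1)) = m - 1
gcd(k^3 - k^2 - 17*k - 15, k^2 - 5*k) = k - 5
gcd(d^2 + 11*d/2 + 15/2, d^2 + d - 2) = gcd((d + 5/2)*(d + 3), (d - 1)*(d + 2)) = 1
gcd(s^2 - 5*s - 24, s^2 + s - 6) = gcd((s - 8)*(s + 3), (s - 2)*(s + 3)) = s + 3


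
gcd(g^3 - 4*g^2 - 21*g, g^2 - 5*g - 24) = g + 3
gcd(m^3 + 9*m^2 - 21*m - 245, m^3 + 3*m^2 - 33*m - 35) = m^2 + 2*m - 35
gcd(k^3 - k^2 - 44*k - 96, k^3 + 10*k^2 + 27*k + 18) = k + 3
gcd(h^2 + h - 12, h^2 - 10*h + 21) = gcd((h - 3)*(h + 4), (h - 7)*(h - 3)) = h - 3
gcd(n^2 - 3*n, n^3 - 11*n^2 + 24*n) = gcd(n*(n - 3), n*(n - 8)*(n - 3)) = n^2 - 3*n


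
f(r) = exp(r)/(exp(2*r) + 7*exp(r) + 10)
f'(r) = (-2*exp(2*r) - 7*exp(r))*exp(r)/(exp(2*r) + 7*exp(r) + 10)^2 + exp(r)/(exp(2*r) + 7*exp(r) + 10) = (10 - exp(2*r))*exp(r)/(exp(4*r) + 14*exp(3*r) + 69*exp(2*r) + 140*exp(r) + 100)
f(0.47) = 0.07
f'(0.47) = 0.02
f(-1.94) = 0.01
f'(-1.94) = 0.01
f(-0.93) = 0.03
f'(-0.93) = 0.02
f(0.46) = 0.07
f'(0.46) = 0.02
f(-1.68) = 0.02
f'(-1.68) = 0.01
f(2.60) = 0.05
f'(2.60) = -0.03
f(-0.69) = 0.04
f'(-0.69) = 0.03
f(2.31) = 0.06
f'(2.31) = -0.03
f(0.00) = 0.06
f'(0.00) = 0.03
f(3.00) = 0.04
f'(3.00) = -0.03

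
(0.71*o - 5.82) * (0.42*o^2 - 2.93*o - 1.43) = 0.2982*o^3 - 4.5247*o^2 + 16.0373*o + 8.3226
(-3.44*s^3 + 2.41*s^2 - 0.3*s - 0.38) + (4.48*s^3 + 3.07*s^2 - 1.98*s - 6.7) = 1.04*s^3 + 5.48*s^2 - 2.28*s - 7.08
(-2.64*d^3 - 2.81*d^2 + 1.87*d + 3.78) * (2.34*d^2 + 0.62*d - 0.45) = -6.1776*d^5 - 8.2122*d^4 + 3.8216*d^3 + 11.2691*d^2 + 1.5021*d - 1.701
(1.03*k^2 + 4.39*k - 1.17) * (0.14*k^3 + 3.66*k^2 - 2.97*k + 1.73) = 0.1442*k^5 + 4.3844*k^4 + 12.8445*k^3 - 15.5386*k^2 + 11.0696*k - 2.0241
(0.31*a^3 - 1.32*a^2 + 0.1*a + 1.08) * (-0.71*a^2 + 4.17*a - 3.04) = -0.2201*a^5 + 2.2299*a^4 - 6.5178*a^3 + 3.663*a^2 + 4.1996*a - 3.2832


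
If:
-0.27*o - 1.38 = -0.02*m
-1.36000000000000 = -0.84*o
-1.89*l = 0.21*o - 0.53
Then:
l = 0.10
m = 90.86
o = 1.62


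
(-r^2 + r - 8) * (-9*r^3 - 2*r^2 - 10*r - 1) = 9*r^5 - 7*r^4 + 80*r^3 + 7*r^2 + 79*r + 8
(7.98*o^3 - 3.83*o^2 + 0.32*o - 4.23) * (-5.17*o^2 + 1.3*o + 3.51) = -41.2566*o^5 + 30.1751*o^4 + 21.3764*o^3 + 8.8418*o^2 - 4.3758*o - 14.8473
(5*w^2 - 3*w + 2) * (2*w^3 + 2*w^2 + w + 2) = 10*w^5 + 4*w^4 + 3*w^3 + 11*w^2 - 4*w + 4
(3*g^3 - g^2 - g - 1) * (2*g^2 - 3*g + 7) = 6*g^5 - 11*g^4 + 22*g^3 - 6*g^2 - 4*g - 7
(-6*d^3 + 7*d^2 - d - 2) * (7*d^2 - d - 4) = -42*d^5 + 55*d^4 + 10*d^3 - 41*d^2 + 6*d + 8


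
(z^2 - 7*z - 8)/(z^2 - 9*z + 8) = (z + 1)/(z - 1)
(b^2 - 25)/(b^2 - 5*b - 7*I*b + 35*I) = (b + 5)/(b - 7*I)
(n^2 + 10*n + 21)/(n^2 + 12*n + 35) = (n + 3)/(n + 5)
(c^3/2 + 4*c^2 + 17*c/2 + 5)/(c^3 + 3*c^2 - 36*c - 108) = (c^3 + 8*c^2 + 17*c + 10)/(2*(c^3 + 3*c^2 - 36*c - 108))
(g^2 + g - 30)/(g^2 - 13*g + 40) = (g + 6)/(g - 8)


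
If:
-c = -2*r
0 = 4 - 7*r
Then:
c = 8/7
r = 4/7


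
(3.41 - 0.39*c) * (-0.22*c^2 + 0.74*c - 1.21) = 0.0858*c^3 - 1.0388*c^2 + 2.9953*c - 4.1261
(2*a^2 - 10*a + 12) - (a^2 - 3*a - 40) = a^2 - 7*a + 52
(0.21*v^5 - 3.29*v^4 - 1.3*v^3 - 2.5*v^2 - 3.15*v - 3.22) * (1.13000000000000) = 0.2373*v^5 - 3.7177*v^4 - 1.469*v^3 - 2.825*v^2 - 3.5595*v - 3.6386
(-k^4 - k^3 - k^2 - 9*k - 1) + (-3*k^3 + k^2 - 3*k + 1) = -k^4 - 4*k^3 - 12*k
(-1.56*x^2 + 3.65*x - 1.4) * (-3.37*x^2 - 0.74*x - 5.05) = 5.2572*x^4 - 11.1461*x^3 + 9.895*x^2 - 17.3965*x + 7.07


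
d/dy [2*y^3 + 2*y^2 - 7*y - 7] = 6*y^2 + 4*y - 7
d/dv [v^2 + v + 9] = 2*v + 1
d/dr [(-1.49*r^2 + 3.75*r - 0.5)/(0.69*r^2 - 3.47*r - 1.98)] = (2.5828*r^2 + 6.5904*r - 9.16)/(0.4761*r^4 - 4.7886*r^3 + 9.3085*r^2 + 13.7412*r + 3.9204)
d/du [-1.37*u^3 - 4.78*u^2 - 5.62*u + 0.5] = -4.11*u^2 - 9.56*u - 5.62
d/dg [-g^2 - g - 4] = -2*g - 1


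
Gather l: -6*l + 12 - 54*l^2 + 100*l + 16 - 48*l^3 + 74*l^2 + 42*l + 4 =-48*l^3 + 20*l^2 + 136*l + 32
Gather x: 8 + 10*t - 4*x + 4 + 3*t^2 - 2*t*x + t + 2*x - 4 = 3*t^2 + 11*t + x*(-2*t - 2) + 8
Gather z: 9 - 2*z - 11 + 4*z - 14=2*z - 16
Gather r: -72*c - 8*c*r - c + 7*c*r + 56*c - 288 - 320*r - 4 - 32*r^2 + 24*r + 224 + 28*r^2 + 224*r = -17*c - 4*r^2 + r*(-c - 72) - 68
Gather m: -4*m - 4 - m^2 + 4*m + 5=1 - m^2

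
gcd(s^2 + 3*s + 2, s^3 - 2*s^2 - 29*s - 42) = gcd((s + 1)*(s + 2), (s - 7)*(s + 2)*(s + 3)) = s + 2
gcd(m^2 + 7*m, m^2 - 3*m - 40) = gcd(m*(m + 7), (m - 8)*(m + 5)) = 1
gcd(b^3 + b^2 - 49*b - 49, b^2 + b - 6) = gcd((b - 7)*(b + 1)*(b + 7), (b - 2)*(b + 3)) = 1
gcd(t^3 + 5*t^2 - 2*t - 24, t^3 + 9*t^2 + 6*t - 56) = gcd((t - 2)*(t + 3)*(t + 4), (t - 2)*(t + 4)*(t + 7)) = t^2 + 2*t - 8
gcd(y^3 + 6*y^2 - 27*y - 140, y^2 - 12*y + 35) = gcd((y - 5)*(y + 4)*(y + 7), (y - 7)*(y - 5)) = y - 5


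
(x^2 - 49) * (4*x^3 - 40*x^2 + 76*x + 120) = 4*x^5 - 40*x^4 - 120*x^3 + 2080*x^2 - 3724*x - 5880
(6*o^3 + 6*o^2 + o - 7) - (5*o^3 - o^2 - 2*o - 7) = o^3 + 7*o^2 + 3*o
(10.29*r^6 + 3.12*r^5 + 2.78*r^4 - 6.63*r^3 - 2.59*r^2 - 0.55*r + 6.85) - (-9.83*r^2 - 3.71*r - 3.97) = 10.29*r^6 + 3.12*r^5 + 2.78*r^4 - 6.63*r^3 + 7.24*r^2 + 3.16*r + 10.82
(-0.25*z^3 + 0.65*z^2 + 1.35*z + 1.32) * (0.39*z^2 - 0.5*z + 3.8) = -0.0975*z^5 + 0.3785*z^4 - 0.7485*z^3 + 2.3098*z^2 + 4.47*z + 5.016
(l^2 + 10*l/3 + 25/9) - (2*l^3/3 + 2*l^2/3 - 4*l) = -2*l^3/3 + l^2/3 + 22*l/3 + 25/9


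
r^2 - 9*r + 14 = (r - 7)*(r - 2)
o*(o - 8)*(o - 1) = o^3 - 9*o^2 + 8*o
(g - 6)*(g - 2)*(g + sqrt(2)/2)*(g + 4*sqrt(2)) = g^4 - 8*g^3 + 9*sqrt(2)*g^3/2 - 36*sqrt(2)*g^2 + 16*g^2 - 32*g + 54*sqrt(2)*g + 48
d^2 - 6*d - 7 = (d - 7)*(d + 1)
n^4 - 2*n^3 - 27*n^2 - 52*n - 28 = (n - 7)*(n + 1)*(n + 2)^2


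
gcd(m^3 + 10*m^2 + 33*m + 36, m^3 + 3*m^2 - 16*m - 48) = m^2 + 7*m + 12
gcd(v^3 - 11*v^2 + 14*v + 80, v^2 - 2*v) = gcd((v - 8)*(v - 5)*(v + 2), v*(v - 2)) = 1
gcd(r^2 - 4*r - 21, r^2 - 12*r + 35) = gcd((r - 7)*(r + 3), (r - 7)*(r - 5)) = r - 7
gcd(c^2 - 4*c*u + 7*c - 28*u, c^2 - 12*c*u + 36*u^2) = 1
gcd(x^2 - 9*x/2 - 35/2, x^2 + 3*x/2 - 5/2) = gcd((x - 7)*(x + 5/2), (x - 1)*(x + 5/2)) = x + 5/2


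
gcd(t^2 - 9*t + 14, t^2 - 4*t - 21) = t - 7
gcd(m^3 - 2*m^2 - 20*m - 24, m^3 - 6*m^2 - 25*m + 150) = m - 6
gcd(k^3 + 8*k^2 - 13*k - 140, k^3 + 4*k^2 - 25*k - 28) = k^2 + 3*k - 28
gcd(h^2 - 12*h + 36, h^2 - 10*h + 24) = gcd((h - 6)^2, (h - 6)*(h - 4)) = h - 6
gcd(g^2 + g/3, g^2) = g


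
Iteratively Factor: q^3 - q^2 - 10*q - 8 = (q - 4)*(q^2 + 3*q + 2) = (q - 4)*(q + 1)*(q + 2)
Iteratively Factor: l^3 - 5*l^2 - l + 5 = (l - 1)*(l^2 - 4*l - 5) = (l - 1)*(l + 1)*(l - 5)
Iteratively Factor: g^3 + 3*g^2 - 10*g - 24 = (g + 4)*(g^2 - g - 6) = (g + 2)*(g + 4)*(g - 3)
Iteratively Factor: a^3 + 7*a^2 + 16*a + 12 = (a + 3)*(a^2 + 4*a + 4) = (a + 2)*(a + 3)*(a + 2)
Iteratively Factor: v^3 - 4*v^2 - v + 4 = (v - 4)*(v^2 - 1) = (v - 4)*(v - 1)*(v + 1)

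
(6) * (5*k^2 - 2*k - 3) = 30*k^2 - 12*k - 18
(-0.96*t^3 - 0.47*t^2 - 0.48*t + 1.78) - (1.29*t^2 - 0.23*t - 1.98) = -0.96*t^3 - 1.76*t^2 - 0.25*t + 3.76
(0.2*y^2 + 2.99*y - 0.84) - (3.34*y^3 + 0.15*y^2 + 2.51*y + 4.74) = -3.34*y^3 + 0.05*y^2 + 0.48*y - 5.58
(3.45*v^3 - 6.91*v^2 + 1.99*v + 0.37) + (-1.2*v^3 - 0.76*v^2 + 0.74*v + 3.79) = 2.25*v^3 - 7.67*v^2 + 2.73*v + 4.16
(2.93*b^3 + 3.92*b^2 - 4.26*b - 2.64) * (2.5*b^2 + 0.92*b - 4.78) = 7.325*b^5 + 12.4956*b^4 - 21.049*b^3 - 29.2568*b^2 + 17.934*b + 12.6192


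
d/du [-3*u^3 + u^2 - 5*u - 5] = -9*u^2 + 2*u - 5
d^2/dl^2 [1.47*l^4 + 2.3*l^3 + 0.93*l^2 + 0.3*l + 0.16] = 17.64*l^2 + 13.8*l + 1.86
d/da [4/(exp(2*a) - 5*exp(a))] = 4*(5 - 2*exp(a))*exp(-a)/(exp(a) - 5)^2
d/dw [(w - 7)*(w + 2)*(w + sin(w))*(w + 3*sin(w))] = (w - 7)*(w + 2)*(w + sin(w))*(3*cos(w) + 1) + (w - 7)*(w + 2)*(w + 3*sin(w))*(cos(w) + 1) + (w - 7)*(w + sin(w))*(w + 3*sin(w)) + (w + 2)*(w + sin(w))*(w + 3*sin(w))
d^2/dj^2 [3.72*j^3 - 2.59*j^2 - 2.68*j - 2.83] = 22.32*j - 5.18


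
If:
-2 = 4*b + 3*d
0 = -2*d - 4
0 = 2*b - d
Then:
No Solution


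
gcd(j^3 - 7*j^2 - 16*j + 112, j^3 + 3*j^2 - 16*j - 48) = j^2 - 16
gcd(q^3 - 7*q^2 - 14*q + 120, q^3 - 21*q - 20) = q^2 - q - 20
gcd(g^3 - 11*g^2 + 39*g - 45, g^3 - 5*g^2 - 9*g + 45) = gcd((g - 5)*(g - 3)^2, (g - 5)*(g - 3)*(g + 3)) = g^2 - 8*g + 15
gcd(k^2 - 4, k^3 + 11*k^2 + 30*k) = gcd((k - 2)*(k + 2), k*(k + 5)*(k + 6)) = 1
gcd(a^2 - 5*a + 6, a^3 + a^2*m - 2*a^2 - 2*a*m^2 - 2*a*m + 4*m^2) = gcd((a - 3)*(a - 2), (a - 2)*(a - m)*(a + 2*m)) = a - 2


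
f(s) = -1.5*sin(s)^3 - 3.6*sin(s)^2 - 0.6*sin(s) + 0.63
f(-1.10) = -0.63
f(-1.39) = -0.84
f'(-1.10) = 1.02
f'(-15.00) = -1.66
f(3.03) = 0.52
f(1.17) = -4.15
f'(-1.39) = 0.38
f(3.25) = 0.65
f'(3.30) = -0.42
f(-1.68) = -0.86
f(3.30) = 0.64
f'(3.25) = -0.13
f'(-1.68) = -0.23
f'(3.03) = 1.45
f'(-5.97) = -3.09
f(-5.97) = 0.06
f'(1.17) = -4.31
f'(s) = -4.5*sin(s)^2*cos(s) - 7.2*sin(s)*cos(s) - 0.6*cos(s)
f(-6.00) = 0.15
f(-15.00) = -0.09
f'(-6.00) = -2.85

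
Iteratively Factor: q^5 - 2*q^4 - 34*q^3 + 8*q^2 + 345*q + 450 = (q + 2)*(q^4 - 4*q^3 - 26*q^2 + 60*q + 225) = (q + 2)*(q + 3)*(q^3 - 7*q^2 - 5*q + 75) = (q + 2)*(q + 3)^2*(q^2 - 10*q + 25) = (q - 5)*(q + 2)*(q + 3)^2*(q - 5)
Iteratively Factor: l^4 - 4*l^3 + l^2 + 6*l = (l + 1)*(l^3 - 5*l^2 + 6*l) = (l - 3)*(l + 1)*(l^2 - 2*l) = l*(l - 3)*(l + 1)*(l - 2)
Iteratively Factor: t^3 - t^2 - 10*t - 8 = (t + 1)*(t^2 - 2*t - 8) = (t + 1)*(t + 2)*(t - 4)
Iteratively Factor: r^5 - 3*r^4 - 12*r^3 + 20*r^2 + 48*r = (r - 3)*(r^4 - 12*r^2 - 16*r) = r*(r - 3)*(r^3 - 12*r - 16) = r*(r - 3)*(r + 2)*(r^2 - 2*r - 8) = r*(r - 3)*(r + 2)^2*(r - 4)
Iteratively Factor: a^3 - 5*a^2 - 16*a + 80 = (a - 4)*(a^2 - a - 20) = (a - 4)*(a + 4)*(a - 5)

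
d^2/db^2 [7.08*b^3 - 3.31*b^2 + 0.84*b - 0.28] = 42.48*b - 6.62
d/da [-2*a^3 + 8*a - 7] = 8 - 6*a^2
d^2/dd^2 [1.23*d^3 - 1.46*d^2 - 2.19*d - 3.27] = 7.38*d - 2.92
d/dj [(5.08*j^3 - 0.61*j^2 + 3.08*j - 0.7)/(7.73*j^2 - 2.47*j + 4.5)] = (39.2684*j^4 - 25.0952*j^3 + 46.2783*j^2 + 5.332*j + 12.131)/(59.7529*j^4 - 38.1862*j^3 + 75.6709*j^2 - 22.23*j + 20.25)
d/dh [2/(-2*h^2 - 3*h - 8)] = 2*(4*h + 3)/(2*h^2 + 3*h + 8)^2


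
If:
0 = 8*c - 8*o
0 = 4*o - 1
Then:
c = 1/4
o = 1/4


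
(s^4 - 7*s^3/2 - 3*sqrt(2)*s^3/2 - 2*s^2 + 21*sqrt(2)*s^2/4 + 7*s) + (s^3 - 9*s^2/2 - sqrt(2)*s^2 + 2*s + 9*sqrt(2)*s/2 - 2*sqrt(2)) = s^4 - 5*s^3/2 - 3*sqrt(2)*s^3/2 - 13*s^2/2 + 17*sqrt(2)*s^2/4 + 9*sqrt(2)*s/2 + 9*s - 2*sqrt(2)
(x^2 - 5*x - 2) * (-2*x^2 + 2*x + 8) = -2*x^4 + 12*x^3 + 2*x^2 - 44*x - 16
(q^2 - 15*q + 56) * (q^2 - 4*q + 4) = q^4 - 19*q^3 + 120*q^2 - 284*q + 224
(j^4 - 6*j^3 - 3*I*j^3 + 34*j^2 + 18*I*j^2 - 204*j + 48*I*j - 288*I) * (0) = 0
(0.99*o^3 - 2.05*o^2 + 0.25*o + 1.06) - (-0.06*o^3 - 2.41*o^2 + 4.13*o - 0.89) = 1.05*o^3 + 0.36*o^2 - 3.88*o + 1.95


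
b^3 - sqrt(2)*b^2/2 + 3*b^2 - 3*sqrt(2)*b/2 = b*(b + 3)*(b - sqrt(2)/2)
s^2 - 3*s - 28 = (s - 7)*(s + 4)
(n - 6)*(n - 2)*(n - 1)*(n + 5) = n^4 - 4*n^3 - 25*n^2 + 88*n - 60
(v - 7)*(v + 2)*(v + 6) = v^3 + v^2 - 44*v - 84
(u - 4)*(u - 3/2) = u^2 - 11*u/2 + 6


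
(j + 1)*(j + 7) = j^2 + 8*j + 7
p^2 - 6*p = p*(p - 6)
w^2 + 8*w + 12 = (w + 2)*(w + 6)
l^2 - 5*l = l*(l - 5)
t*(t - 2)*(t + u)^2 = t^4 + 2*t^3*u - 2*t^3 + t^2*u^2 - 4*t^2*u - 2*t*u^2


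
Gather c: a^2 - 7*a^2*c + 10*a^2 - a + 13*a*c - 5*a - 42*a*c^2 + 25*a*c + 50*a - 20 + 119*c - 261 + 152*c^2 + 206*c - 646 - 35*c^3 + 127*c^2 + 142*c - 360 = 11*a^2 + 44*a - 35*c^3 + c^2*(279 - 42*a) + c*(-7*a^2 + 38*a + 467) - 1287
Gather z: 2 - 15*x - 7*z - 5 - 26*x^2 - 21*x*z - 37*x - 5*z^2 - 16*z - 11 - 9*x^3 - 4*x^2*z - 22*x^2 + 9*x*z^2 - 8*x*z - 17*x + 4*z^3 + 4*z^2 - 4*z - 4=-9*x^3 - 48*x^2 - 69*x + 4*z^3 + z^2*(9*x - 1) + z*(-4*x^2 - 29*x - 27) - 18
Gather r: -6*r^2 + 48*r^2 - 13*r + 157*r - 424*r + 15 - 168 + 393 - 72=42*r^2 - 280*r + 168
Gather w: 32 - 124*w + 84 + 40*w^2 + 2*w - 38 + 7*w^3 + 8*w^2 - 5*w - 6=7*w^3 + 48*w^2 - 127*w + 72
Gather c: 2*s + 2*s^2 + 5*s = 2*s^2 + 7*s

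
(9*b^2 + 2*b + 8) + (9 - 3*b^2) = 6*b^2 + 2*b + 17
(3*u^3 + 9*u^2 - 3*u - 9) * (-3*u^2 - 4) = -9*u^5 - 27*u^4 - 3*u^3 - 9*u^2 + 12*u + 36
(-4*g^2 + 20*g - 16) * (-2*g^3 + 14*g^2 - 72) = 8*g^5 - 96*g^4 + 312*g^3 + 64*g^2 - 1440*g + 1152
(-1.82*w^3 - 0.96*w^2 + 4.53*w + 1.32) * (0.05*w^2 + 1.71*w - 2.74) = -0.091*w^5 - 3.1602*w^4 + 3.5717*w^3 + 10.4427*w^2 - 10.155*w - 3.6168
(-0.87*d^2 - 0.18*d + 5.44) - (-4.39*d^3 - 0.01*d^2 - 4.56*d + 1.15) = 4.39*d^3 - 0.86*d^2 + 4.38*d + 4.29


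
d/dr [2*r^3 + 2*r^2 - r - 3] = 6*r^2 + 4*r - 1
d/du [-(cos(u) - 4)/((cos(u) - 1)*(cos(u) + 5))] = (sin(u)^2 + 8*cos(u) + 10)*sin(u)/((cos(u) - 1)^2*(cos(u) + 5)^2)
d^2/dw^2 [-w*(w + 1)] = -2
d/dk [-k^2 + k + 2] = 1 - 2*k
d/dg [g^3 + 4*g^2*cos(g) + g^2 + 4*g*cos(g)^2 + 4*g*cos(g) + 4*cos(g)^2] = -4*g^2*sin(g) + 3*g^2 - 4*g*sin(g) - 4*g*sin(2*g) + 8*g*cos(g) + 2*g - 4*sin(2*g) + 4*cos(g)^2 + 4*cos(g)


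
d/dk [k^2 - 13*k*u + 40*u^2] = 2*k - 13*u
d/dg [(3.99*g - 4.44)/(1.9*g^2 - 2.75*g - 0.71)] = (-7.581*g^2 + 16.872*g - 15.0429)/(3.61*g^4 - 10.45*g^3 + 4.8645*g^2 + 3.905*g + 0.5041)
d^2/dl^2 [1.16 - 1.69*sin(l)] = 1.69*sin(l)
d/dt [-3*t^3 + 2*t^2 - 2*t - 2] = -9*t^2 + 4*t - 2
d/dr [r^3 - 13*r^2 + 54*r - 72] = 3*r^2 - 26*r + 54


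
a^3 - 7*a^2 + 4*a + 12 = (a - 6)*(a - 2)*(a + 1)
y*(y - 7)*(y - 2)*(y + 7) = y^4 - 2*y^3 - 49*y^2 + 98*y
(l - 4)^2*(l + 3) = l^3 - 5*l^2 - 8*l + 48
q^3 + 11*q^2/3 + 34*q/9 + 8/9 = (q + 1/3)*(q + 4/3)*(q + 2)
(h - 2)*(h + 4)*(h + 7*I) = h^3 + 2*h^2 + 7*I*h^2 - 8*h + 14*I*h - 56*I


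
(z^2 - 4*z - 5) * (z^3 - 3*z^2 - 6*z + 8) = z^5 - 7*z^4 + z^3 + 47*z^2 - 2*z - 40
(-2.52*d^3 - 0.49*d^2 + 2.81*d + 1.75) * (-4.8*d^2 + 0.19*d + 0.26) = 12.096*d^5 + 1.8732*d^4 - 14.2363*d^3 - 7.9935*d^2 + 1.0631*d + 0.455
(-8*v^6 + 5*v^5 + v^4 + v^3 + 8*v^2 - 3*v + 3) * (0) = 0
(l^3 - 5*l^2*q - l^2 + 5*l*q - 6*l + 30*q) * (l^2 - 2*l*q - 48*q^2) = l^5 - 7*l^4*q - l^4 - 38*l^3*q^2 + 7*l^3*q - 6*l^3 + 240*l^2*q^3 + 38*l^2*q^2 + 42*l^2*q - 240*l*q^3 + 228*l*q^2 - 1440*q^3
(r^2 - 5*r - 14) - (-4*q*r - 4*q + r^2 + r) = 4*q*r + 4*q - 6*r - 14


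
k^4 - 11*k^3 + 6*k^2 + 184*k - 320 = (k - 8)*(k - 5)*(k - 2)*(k + 4)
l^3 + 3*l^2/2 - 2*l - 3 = (l + 3/2)*(l - sqrt(2))*(l + sqrt(2))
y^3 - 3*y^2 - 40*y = y*(y - 8)*(y + 5)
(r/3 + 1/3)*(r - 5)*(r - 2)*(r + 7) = r^4/3 + r^3/3 - 13*r^2 + 31*r/3 + 70/3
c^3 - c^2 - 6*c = c*(c - 3)*(c + 2)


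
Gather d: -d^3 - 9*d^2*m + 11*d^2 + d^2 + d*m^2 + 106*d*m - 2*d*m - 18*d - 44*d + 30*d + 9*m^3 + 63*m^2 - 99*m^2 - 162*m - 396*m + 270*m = -d^3 + d^2*(12 - 9*m) + d*(m^2 + 104*m - 32) + 9*m^3 - 36*m^2 - 288*m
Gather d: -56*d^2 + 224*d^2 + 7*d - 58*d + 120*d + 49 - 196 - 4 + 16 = 168*d^2 + 69*d - 135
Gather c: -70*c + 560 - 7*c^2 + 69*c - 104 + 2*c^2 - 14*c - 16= -5*c^2 - 15*c + 440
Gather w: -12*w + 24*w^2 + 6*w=24*w^2 - 6*w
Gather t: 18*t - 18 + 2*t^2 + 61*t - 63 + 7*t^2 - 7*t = 9*t^2 + 72*t - 81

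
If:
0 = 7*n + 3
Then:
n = -3/7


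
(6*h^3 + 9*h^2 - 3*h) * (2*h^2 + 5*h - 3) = 12*h^5 + 48*h^4 + 21*h^3 - 42*h^2 + 9*h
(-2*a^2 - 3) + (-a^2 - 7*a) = -3*a^2 - 7*a - 3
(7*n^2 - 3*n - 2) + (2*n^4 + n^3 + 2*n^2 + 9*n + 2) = 2*n^4 + n^3 + 9*n^2 + 6*n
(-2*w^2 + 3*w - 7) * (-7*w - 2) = 14*w^3 - 17*w^2 + 43*w + 14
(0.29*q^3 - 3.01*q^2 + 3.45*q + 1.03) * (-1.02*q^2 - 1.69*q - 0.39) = -0.2958*q^5 + 2.5801*q^4 + 1.4548*q^3 - 5.7072*q^2 - 3.0862*q - 0.4017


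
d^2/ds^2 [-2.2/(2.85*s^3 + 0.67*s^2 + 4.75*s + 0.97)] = ((37.62*s + 2.948)*(2.85*s^3 + 0.67*s^2 + 4.75*s + 0.97) - 2.2*(8.55*s^2 + 1.34*s + 4.75)*(17.1*s^2 + 2.68*s + 9.5))/(2.85*s^3 + 0.67*s^2 + 4.75*s + 0.97)^3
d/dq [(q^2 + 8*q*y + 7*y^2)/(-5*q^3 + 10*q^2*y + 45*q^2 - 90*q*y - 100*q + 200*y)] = (-2*(q + 4*y)*(q^3 - 2*q^2*y - 9*q^2 + 18*q*y + 20*q - 40*y) + (q^2 + 8*q*y + 7*y^2)*(3*q^2 - 4*q*y - 18*q + 18*y + 20))/(5*(q^3 - 2*q^2*y - 9*q^2 + 18*q*y + 20*q - 40*y)^2)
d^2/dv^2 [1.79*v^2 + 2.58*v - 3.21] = 3.58000000000000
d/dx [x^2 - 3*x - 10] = 2*x - 3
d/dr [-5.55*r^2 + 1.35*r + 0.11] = 1.35 - 11.1*r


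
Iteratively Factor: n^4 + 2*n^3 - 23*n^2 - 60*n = (n + 3)*(n^3 - n^2 - 20*n) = (n + 3)*(n + 4)*(n^2 - 5*n) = (n - 5)*(n + 3)*(n + 4)*(n)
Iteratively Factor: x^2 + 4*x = (x + 4)*(x)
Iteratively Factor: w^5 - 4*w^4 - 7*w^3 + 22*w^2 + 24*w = (w + 2)*(w^4 - 6*w^3 + 5*w^2 + 12*w) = (w - 3)*(w + 2)*(w^3 - 3*w^2 - 4*w) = (w - 4)*(w - 3)*(w + 2)*(w^2 + w) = (w - 4)*(w - 3)*(w + 1)*(w + 2)*(w)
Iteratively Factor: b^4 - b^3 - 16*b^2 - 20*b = (b)*(b^3 - b^2 - 16*b - 20) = b*(b + 2)*(b^2 - 3*b - 10) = b*(b + 2)^2*(b - 5)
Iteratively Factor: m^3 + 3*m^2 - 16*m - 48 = (m + 4)*(m^2 - m - 12) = (m + 3)*(m + 4)*(m - 4)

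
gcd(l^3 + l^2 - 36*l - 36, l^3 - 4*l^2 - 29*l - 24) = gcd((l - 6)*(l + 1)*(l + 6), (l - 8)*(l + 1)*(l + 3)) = l + 1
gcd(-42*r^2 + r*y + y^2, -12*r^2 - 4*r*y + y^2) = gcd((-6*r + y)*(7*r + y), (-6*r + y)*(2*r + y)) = -6*r + y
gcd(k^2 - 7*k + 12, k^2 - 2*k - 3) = k - 3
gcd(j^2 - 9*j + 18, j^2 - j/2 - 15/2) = j - 3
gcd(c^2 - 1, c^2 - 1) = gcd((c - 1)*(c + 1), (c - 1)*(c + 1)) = c^2 - 1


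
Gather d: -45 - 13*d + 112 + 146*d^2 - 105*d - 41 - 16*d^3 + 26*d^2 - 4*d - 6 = -16*d^3 + 172*d^2 - 122*d + 20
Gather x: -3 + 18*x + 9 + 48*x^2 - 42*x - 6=48*x^2 - 24*x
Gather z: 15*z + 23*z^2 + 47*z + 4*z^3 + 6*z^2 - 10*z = 4*z^3 + 29*z^2 + 52*z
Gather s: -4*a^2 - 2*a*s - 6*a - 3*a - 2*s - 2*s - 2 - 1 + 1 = -4*a^2 - 9*a + s*(-2*a - 4) - 2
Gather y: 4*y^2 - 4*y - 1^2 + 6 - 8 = 4*y^2 - 4*y - 3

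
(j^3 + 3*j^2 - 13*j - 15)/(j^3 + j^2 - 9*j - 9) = (j + 5)/(j + 3)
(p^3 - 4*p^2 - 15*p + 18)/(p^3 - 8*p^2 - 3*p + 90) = (p - 1)/(p - 5)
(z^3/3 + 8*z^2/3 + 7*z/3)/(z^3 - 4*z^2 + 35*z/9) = 3*(z^2 + 8*z + 7)/(9*z^2 - 36*z + 35)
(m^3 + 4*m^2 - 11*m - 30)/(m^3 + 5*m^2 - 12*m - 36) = (m + 5)/(m + 6)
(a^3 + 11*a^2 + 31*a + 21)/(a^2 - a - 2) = (a^2 + 10*a + 21)/(a - 2)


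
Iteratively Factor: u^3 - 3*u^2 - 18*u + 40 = (u + 4)*(u^2 - 7*u + 10) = (u - 2)*(u + 4)*(u - 5)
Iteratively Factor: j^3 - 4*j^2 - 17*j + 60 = (j - 5)*(j^2 + j - 12) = (j - 5)*(j - 3)*(j + 4)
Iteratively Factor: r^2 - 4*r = (r - 4)*(r)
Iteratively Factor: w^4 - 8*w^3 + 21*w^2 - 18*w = (w - 3)*(w^3 - 5*w^2 + 6*w) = (w - 3)^2*(w^2 - 2*w) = (w - 3)^2*(w - 2)*(w)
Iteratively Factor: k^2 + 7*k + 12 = (k + 3)*(k + 4)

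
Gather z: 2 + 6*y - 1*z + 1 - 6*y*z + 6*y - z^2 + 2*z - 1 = 12*y - z^2 + z*(1 - 6*y) + 2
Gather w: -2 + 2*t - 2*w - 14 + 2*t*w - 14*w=2*t + w*(2*t - 16) - 16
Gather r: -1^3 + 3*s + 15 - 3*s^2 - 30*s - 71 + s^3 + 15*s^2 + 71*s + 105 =s^3 + 12*s^2 + 44*s + 48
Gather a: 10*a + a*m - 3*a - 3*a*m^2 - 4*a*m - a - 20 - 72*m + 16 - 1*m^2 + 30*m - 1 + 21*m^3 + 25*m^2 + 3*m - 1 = a*(-3*m^2 - 3*m + 6) + 21*m^3 + 24*m^2 - 39*m - 6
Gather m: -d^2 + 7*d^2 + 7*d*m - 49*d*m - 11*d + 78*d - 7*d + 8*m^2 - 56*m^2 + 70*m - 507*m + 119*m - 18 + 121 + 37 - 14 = 6*d^2 + 60*d - 48*m^2 + m*(-42*d - 318) + 126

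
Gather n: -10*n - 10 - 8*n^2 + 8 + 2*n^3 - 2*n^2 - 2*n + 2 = 2*n^3 - 10*n^2 - 12*n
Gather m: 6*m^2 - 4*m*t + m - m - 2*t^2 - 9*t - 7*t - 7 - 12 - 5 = 6*m^2 - 4*m*t - 2*t^2 - 16*t - 24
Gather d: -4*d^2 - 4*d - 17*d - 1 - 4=-4*d^2 - 21*d - 5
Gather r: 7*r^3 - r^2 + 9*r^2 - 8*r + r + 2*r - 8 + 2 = 7*r^3 + 8*r^2 - 5*r - 6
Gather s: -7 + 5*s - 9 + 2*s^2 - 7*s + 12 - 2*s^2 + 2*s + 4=0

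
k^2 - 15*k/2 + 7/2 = (k - 7)*(k - 1/2)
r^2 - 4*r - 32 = (r - 8)*(r + 4)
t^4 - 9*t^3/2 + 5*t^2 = t^2*(t - 5/2)*(t - 2)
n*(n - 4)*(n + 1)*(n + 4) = n^4 + n^3 - 16*n^2 - 16*n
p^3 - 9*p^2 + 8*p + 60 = (p - 6)*(p - 5)*(p + 2)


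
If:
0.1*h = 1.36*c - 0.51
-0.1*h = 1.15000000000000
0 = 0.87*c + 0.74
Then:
No Solution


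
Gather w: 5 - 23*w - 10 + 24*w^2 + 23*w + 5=24*w^2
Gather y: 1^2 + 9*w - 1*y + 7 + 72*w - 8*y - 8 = 81*w - 9*y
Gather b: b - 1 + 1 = b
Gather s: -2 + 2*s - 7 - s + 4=s - 5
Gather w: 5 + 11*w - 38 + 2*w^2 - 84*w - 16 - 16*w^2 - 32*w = -14*w^2 - 105*w - 49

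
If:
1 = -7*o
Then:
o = -1/7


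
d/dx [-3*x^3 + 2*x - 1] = 2 - 9*x^2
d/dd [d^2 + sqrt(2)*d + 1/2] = 2*d + sqrt(2)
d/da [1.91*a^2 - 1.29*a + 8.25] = 3.82*a - 1.29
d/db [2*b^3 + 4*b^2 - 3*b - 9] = 6*b^2 + 8*b - 3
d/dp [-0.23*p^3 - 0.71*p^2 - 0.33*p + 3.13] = -0.69*p^2 - 1.42*p - 0.33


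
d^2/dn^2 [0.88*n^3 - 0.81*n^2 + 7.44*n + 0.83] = 5.28*n - 1.62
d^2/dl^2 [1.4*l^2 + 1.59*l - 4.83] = 2.80000000000000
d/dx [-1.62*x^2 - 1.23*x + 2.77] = -3.24*x - 1.23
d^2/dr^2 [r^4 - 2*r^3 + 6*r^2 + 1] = 12*r^2 - 12*r + 12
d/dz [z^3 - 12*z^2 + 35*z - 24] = 3*z^2 - 24*z + 35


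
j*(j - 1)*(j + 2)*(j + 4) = j^4 + 5*j^3 + 2*j^2 - 8*j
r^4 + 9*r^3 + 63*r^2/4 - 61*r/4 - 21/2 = (r - 1)*(r + 1/2)*(r + 7/2)*(r + 6)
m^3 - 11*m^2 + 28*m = m*(m - 7)*(m - 4)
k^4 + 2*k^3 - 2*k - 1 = (k - 1)*(k + 1)^3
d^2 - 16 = (d - 4)*(d + 4)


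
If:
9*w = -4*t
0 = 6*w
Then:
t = 0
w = 0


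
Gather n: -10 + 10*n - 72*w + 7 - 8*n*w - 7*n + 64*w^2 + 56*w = n*(3 - 8*w) + 64*w^2 - 16*w - 3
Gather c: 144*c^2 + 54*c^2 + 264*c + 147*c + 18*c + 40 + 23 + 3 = 198*c^2 + 429*c + 66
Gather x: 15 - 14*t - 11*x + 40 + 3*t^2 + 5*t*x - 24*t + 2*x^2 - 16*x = 3*t^2 - 38*t + 2*x^2 + x*(5*t - 27) + 55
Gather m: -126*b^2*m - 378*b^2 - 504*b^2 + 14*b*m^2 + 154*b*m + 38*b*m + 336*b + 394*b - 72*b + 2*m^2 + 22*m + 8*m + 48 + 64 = -882*b^2 + 658*b + m^2*(14*b + 2) + m*(-126*b^2 + 192*b + 30) + 112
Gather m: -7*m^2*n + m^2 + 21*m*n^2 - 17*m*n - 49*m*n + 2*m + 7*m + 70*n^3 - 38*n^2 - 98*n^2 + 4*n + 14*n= m^2*(1 - 7*n) + m*(21*n^2 - 66*n + 9) + 70*n^3 - 136*n^2 + 18*n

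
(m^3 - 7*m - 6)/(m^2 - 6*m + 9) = (m^2 + 3*m + 2)/(m - 3)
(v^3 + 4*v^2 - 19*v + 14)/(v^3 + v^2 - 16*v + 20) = (v^2 + 6*v - 7)/(v^2 + 3*v - 10)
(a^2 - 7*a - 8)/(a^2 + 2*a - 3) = (a^2 - 7*a - 8)/(a^2 + 2*a - 3)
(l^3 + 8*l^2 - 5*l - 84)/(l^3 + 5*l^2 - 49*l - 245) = (l^2 + l - 12)/(l^2 - 2*l - 35)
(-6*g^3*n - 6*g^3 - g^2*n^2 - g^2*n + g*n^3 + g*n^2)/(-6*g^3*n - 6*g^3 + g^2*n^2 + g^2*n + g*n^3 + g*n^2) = (6*g^2 + g*n - n^2)/(6*g^2 - g*n - n^2)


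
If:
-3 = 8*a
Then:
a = -3/8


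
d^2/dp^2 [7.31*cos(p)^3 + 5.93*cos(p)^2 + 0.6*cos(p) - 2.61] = -6.0825*cos(p) - 11.86*cos(2*p) - 16.4475*cos(3*p)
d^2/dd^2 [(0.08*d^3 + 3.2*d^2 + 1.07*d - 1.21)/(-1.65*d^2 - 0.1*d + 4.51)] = (-2.22044604925031e-16*d^5 + 1.4210854715202e-14*d^4 - 5.96239*d^3 - 122.89497*d^2 - 56.339778*d - 113.10915)/(4.492125*d^6 + 0.81675*d^5 - 36.785925*d^4 - 4.4639*d^3 + 100.548195*d^2 + 6.10203*d - 91.733851)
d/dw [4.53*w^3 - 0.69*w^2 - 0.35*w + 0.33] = 13.59*w^2 - 1.38*w - 0.35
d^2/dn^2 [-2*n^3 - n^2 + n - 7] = -12*n - 2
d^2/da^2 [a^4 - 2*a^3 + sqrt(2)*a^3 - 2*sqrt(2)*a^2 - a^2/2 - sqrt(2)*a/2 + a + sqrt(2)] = 12*a^2 - 12*a + 6*sqrt(2)*a - 4*sqrt(2) - 1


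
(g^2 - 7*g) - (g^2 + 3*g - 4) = 4 - 10*g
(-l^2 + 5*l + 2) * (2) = -2*l^2 + 10*l + 4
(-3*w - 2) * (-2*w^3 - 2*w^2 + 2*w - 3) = 6*w^4 + 10*w^3 - 2*w^2 + 5*w + 6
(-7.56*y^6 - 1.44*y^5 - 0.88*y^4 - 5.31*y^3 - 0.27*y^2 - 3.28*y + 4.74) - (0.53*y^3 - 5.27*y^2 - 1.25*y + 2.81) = -7.56*y^6 - 1.44*y^5 - 0.88*y^4 - 5.84*y^3 + 5.0*y^2 - 2.03*y + 1.93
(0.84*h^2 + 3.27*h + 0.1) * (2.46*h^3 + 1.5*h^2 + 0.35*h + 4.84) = 2.0664*h^5 + 9.3042*h^4 + 5.445*h^3 + 5.3601*h^2 + 15.8618*h + 0.484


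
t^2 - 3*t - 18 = (t - 6)*(t + 3)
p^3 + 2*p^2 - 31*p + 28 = (p - 4)*(p - 1)*(p + 7)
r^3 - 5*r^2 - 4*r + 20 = (r - 5)*(r - 2)*(r + 2)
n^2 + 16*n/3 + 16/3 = (n + 4/3)*(n + 4)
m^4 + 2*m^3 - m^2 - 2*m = m*(m - 1)*(m + 1)*(m + 2)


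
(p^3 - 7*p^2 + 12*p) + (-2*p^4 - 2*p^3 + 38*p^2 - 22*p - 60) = -2*p^4 - p^3 + 31*p^2 - 10*p - 60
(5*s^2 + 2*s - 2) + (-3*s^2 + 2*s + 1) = 2*s^2 + 4*s - 1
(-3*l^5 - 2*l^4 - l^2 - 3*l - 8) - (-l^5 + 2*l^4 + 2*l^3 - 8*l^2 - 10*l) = -2*l^5 - 4*l^4 - 2*l^3 + 7*l^2 + 7*l - 8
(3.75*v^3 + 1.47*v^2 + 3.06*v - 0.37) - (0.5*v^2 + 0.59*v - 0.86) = 3.75*v^3 + 0.97*v^2 + 2.47*v + 0.49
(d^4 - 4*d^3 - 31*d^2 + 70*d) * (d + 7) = d^5 + 3*d^4 - 59*d^3 - 147*d^2 + 490*d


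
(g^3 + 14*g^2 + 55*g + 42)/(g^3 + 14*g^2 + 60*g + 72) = (g^2 + 8*g + 7)/(g^2 + 8*g + 12)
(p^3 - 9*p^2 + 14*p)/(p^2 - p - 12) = p*(-p^2 + 9*p - 14)/(-p^2 + p + 12)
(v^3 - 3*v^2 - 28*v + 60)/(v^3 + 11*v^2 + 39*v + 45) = (v^2 - 8*v + 12)/(v^2 + 6*v + 9)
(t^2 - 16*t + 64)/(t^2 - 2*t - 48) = (t - 8)/(t + 6)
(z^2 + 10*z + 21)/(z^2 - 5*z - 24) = (z + 7)/(z - 8)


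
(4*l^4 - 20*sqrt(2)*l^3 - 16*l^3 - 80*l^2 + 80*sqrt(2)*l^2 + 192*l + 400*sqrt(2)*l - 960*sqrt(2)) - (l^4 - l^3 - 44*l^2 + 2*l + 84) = 3*l^4 - 20*sqrt(2)*l^3 - 15*l^3 - 36*l^2 + 80*sqrt(2)*l^2 + 190*l + 400*sqrt(2)*l - 960*sqrt(2) - 84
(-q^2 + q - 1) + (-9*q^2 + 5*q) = -10*q^2 + 6*q - 1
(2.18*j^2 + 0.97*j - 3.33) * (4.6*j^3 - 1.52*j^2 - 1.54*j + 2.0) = 10.028*j^5 + 1.1484*j^4 - 20.1496*j^3 + 7.9278*j^2 + 7.0682*j - 6.66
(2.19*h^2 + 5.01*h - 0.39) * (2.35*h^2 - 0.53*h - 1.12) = 5.1465*h^4 + 10.6128*h^3 - 6.0246*h^2 - 5.4045*h + 0.4368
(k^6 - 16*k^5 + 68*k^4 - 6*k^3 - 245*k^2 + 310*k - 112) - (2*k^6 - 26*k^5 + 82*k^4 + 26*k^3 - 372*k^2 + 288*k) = -k^6 + 10*k^5 - 14*k^4 - 32*k^3 + 127*k^2 + 22*k - 112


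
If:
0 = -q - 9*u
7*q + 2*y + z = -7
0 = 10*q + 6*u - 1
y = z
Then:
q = 3/28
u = -1/84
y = -31/12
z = -31/12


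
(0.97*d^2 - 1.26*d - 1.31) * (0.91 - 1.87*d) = -1.8139*d^3 + 3.2389*d^2 + 1.3031*d - 1.1921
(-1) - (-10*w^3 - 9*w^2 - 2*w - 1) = 10*w^3 + 9*w^2 + 2*w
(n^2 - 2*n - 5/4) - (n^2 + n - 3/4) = -3*n - 1/2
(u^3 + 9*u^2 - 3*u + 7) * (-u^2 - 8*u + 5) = -u^5 - 17*u^4 - 64*u^3 + 62*u^2 - 71*u + 35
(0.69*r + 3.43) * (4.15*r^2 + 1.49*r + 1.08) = 2.8635*r^3 + 15.2626*r^2 + 5.8559*r + 3.7044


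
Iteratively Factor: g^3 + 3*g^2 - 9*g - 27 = (g + 3)*(g^2 - 9) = (g - 3)*(g + 3)*(g + 3)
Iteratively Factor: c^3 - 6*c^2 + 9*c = (c)*(c^2 - 6*c + 9) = c*(c - 3)*(c - 3)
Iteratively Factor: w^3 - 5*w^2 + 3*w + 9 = (w - 3)*(w^2 - 2*w - 3) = (w - 3)*(w + 1)*(w - 3)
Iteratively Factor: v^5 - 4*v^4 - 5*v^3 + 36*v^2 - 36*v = (v - 2)*(v^4 - 2*v^3 - 9*v^2 + 18*v) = (v - 2)^2*(v^3 - 9*v) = v*(v - 2)^2*(v^2 - 9) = v*(v - 3)*(v - 2)^2*(v + 3)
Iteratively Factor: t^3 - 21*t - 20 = (t - 5)*(t^2 + 5*t + 4) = (t - 5)*(t + 4)*(t + 1)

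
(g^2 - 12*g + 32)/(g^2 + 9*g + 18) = (g^2 - 12*g + 32)/(g^2 + 9*g + 18)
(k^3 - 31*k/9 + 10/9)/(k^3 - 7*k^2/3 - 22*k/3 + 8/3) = (k - 5/3)/(k - 4)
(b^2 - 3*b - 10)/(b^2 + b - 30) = (b + 2)/(b + 6)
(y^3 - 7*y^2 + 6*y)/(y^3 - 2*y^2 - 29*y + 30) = y/(y + 5)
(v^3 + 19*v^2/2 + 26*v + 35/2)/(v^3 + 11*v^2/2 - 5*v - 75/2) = (2*v^2 + 9*v + 7)/(2*v^2 + v - 15)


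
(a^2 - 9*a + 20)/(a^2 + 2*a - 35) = (a - 4)/(a + 7)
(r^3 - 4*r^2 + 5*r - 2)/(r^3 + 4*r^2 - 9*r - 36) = (r^3 - 4*r^2 + 5*r - 2)/(r^3 + 4*r^2 - 9*r - 36)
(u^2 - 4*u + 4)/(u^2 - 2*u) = (u - 2)/u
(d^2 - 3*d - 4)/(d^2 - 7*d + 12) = (d + 1)/(d - 3)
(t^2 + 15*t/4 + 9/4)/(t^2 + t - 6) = (t + 3/4)/(t - 2)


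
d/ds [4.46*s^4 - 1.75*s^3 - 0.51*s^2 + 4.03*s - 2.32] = 17.84*s^3 - 5.25*s^2 - 1.02*s + 4.03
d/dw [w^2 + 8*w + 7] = 2*w + 8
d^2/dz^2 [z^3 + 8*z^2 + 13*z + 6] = 6*z + 16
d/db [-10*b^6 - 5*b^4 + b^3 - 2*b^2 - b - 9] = -60*b^5 - 20*b^3 + 3*b^2 - 4*b - 1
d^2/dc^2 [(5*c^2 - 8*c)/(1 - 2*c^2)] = 2*(32*c^3 - 30*c^2 + 48*c - 5)/(8*c^6 - 12*c^4 + 6*c^2 - 1)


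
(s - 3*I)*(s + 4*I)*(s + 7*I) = s^3 + 8*I*s^2 + 5*s + 84*I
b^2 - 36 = (b - 6)*(b + 6)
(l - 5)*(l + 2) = l^2 - 3*l - 10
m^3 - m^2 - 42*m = m*(m - 7)*(m + 6)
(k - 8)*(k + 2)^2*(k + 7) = k^4 + 3*k^3 - 56*k^2 - 228*k - 224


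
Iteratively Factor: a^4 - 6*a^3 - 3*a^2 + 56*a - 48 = (a - 1)*(a^3 - 5*a^2 - 8*a + 48) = (a - 1)*(a + 3)*(a^2 - 8*a + 16) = (a - 4)*(a - 1)*(a + 3)*(a - 4)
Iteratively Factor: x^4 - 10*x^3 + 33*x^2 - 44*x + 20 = (x - 2)*(x^3 - 8*x^2 + 17*x - 10) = (x - 2)^2*(x^2 - 6*x + 5) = (x - 5)*(x - 2)^2*(x - 1)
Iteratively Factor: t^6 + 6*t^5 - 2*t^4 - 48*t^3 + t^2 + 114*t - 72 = (t - 2)*(t^5 + 8*t^4 + 14*t^3 - 20*t^2 - 39*t + 36) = (t - 2)*(t - 1)*(t^4 + 9*t^3 + 23*t^2 + 3*t - 36) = (t - 2)*(t - 1)^2*(t^3 + 10*t^2 + 33*t + 36) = (t - 2)*(t - 1)^2*(t + 3)*(t^2 + 7*t + 12) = (t - 2)*(t - 1)^2*(t + 3)^2*(t + 4)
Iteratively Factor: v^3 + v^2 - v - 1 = (v - 1)*(v^2 + 2*v + 1) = (v - 1)*(v + 1)*(v + 1)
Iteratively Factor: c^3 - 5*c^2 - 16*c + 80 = (c - 4)*(c^2 - c - 20) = (c - 5)*(c - 4)*(c + 4)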